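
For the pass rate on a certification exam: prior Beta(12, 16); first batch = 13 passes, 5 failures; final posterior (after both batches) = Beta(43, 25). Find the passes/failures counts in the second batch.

18 passes and 4 failures

Because Beta–binomial updating is additive in the counts, the combined data contributed (α_post−α_prior, β_post−β_prior) successes and failures.
Total across both batches: 43−12=31 passes, 25−16=9 failures.
Subtract the first batch: 31−13=18 passes and 9−5=4 failures.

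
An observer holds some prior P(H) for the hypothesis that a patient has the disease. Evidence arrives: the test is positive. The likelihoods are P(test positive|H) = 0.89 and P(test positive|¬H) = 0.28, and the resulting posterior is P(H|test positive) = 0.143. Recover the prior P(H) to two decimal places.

Bayes' rule in odds form gives O(H|E) = O(H)·[P(E|H)/P(E|¬H)], hence O(H) = O(H|E)/LR.
Posterior odds = 0.143/(1−0.143) = 0.1669. LR = 0.89/0.28 = 3.1786.
Prior odds = 0.1669/3.1786 = 0.0525, so P(H) = 0.0525/(1+0.0525) ≈ 0.05.

P(H) = 0.05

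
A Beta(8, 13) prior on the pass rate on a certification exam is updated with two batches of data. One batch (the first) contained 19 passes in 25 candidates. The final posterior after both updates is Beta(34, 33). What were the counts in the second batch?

Sequential conjugate updates are equivalent to a single update on the pooled data, so total successes = posterior α − prior α and total failures = posterior β − prior β.
Total across both batches: 34−8=26 passes, 33−13=20 failures.
Subtract the first batch: 26−19=7 passes and 20−6=14 failures.

7 passes and 14 failures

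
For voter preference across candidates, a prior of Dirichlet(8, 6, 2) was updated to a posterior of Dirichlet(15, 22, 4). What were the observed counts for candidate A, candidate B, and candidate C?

For a Dirichlet(α) prior with multinomial counts c, the posterior is Dirichlet(α + c) componentwise.
Counts are posterior − prior componentwise: 15−8=7, 22−6=16, 4−2=2.

counts (7, 16, 2)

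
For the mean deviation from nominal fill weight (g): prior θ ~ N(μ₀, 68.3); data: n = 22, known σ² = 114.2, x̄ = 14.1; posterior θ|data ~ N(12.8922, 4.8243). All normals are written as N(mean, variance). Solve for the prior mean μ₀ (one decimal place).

μ₀ = -3.0

With known observation variance, the Normal–Normal posterior has precision τ_n = τ₀ + n/σ² and mean μ_n = (τ₀μ₀ + (n/σ²)x̄)/τ_n.
Here τ₀ = 1/68.3 = 0.014641 and τ_data = 22/114.2 = 0.192644, so τ_n = 0.207285.
Rearranging for μ₀: μ₀ = (μ_n·τ_n − τ_data·x̄)/τ₀ = (12.8922·0.207285 − 0.192644·14.1) / 0.014641 = -0.043921/0.014641 ≈ -3.0.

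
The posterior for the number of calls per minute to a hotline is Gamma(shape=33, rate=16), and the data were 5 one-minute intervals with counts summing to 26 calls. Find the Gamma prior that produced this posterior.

Gamma(shape=7, rate=11)

A Gamma(α, β) prior (rate parametrization) on a Poisson rate with n observations summing to S gives posterior Gamma(α+S, β+n).
So α = 33 − 26 = 7 and β = 16 − 5 = 11.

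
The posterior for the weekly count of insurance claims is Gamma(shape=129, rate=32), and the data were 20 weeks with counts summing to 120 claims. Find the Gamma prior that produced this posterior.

A Gamma(α, β) prior (rate parametrization) on a Poisson rate with n observations summing to S gives posterior Gamma(α+S, β+n).
So α = 129 − 120 = 9 and β = 32 − 20 = 12.

Gamma(shape=9, rate=12)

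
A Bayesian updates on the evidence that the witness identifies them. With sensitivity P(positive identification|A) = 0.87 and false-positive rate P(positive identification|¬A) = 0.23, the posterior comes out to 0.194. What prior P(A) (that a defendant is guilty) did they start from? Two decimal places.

Bayes' rule in odds form gives O(A|E) = O(A)·[P(E|A)/P(E|¬A)], hence O(A) = O(A|E)/LR.
Posterior odds = 0.194/(1−0.194) = 0.2407. LR = 0.87/0.23 = 3.7826.
Prior odds = 0.2407/3.7826 = 0.0636, so P(A) = 0.0636/(1+0.0636) ≈ 0.06.

P(A) = 0.06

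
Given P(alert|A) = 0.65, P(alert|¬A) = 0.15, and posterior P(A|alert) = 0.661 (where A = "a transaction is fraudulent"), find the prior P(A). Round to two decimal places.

Bayes' rule in odds form gives O(A|E) = O(A)·[P(E|A)/P(E|¬A)], hence O(A) = O(A|E)/LR.
Posterior odds = 0.661/(1−0.661) = 1.9499. LR = 0.65/0.15 = 4.3333.
Prior odds = 1.9499/4.3333 = 0.4500, so P(A) = 0.4500/(1+0.4500) ≈ 0.31.

P(A) = 0.31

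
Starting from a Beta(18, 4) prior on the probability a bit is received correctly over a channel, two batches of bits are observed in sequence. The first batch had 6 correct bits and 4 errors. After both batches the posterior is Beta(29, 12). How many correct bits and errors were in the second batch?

5 correct bits and 4 errors

Because Beta–binomial updating is additive in the counts, the combined data contributed (α_post−α_prior, β_post−β_prior) successes and failures.
Total across both batches: 29−18=11 correct bits, 12−4=8 errors.
Subtract the first batch: 11−6=5 correct bits and 8−4=4 errors.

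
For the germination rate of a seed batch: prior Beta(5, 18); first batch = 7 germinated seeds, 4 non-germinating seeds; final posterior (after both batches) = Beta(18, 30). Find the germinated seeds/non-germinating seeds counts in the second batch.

6 germinated seeds and 8 non-germinating seeds

Because Beta–binomial updating is additive in the counts, the combined data contributed (α_post−α_prior, β_post−β_prior) successes and failures.
Total across both batches: 18−5=13 germinated seeds, 30−18=12 non-germinating seeds.
Subtract the first batch: 13−7=6 germinated seeds and 12−4=8 non-germinating seeds.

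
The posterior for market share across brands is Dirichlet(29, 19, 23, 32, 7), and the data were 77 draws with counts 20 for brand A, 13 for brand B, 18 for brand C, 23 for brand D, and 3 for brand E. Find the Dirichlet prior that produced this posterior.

For a Dirichlet(α) prior with multinomial counts c, the posterior is Dirichlet(α + c) componentwise.
Subtract each count from the matching posterior parameter: 29−20=9, 19−13=6, 23−18=5, 32−23=9, 7−3=4.

Dirichlet(9, 6, 5, 9, 4)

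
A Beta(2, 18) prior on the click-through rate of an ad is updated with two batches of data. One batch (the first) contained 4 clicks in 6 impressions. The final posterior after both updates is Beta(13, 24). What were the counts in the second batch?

Sequential conjugate updates are equivalent to a single update on the pooled data, so total successes = posterior α − prior α and total failures = posterior β − prior β.
Total across both batches: 13−2=11 clicks, 24−18=6 non-clicks.
Subtract the first batch: 11−4=7 clicks and 6−2=4 non-clicks.

7 clicks and 4 non-clicks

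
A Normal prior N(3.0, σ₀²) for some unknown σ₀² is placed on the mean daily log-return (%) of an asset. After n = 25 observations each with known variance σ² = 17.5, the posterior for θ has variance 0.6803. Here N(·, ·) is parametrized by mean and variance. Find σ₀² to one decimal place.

σ₀² = 24.2

Posterior precision equals prior precision plus data precision: 1/σ_n² = 1/σ₀² + n/σ².
So 1/σ₀² = 1/0.6803 − 25/17.5 = 1.469940 − 1.428571 = 0.041369.
Hence σ₀² = 1/0.041369 ≈ 24.2.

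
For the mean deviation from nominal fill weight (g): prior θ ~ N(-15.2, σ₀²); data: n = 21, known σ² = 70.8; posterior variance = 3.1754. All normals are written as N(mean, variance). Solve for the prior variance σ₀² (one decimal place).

σ₀² = 54.6

Posterior precision equals prior precision plus data precision: 1/σ_n² = 1/σ₀² + n/σ².
So 1/σ₀² = 1/3.1754 − 21/70.8 = 0.314921 − 0.296610 = 0.018311.
Hence σ₀² = 1/0.018311 ≈ 54.6.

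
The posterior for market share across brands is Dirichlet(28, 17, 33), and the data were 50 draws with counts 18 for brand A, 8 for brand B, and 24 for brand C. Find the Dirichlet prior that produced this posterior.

Dirichlet(10, 9, 9)

For a Dirichlet(α) prior with multinomial counts c, the posterior is Dirichlet(α + c) componentwise.
Subtract each count from the matching posterior parameter: 28−18=10, 17−8=9, 33−24=9.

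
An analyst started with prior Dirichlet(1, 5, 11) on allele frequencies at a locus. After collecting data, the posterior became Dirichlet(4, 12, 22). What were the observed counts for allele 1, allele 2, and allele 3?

counts (3, 7, 11)

For a Dirichlet(α) prior with multinomial counts c, the posterior is Dirichlet(α + c) componentwise.
Counts are posterior − prior componentwise: 4−1=3, 12−5=7, 22−11=11.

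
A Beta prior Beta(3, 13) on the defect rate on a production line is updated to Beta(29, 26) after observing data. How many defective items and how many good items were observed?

26 defective items and 13 good items

Under Beta–binomial conjugacy the posterior parameters are (α+s, β+f).
So s = 29 − 3 = 26 and f = 26 − 13 = 13.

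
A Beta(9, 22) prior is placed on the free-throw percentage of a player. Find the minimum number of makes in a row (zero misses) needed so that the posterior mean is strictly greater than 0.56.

k = 20

After k makes and 0 misses the posterior is Beta(9+k, 22), with mean (9+k)/(9+22+k).
Set (9+k)/(31+k) > 0.56 and solve: k > (0.56·31 − 9)/(1 − 0.56) = 19.000.
The smallest integer exceeding 19.000 is 20, and checking k=20: (29)/(51) = 0.5686 > 0.56.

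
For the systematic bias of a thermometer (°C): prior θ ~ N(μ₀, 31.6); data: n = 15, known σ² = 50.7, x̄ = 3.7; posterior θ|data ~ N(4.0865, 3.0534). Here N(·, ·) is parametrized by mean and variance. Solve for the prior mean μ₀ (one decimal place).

μ₀ = 7.7

With known observation variance, the Normal–Normal posterior has precision τ_n = τ₀ + n/σ² and mean μ_n = (τ₀μ₀ + (n/σ²)x̄)/τ_n.
Here τ₀ = 1/31.6 = 0.031646 and τ_data = 15/50.7 = 0.295858, so τ_n = 0.327504.
Rearranging for μ₀: μ₀ = (μ_n·τ_n − τ_data·x̄)/τ₀ = (4.0865·0.327504 − 0.295858·3.7) / 0.031646 = 0.243670/0.031646 ≈ 7.7.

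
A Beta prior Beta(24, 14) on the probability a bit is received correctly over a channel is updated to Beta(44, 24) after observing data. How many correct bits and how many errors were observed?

A Beta(a, b) prior with s successes and f failures in binomial data gives a Beta(a+s, b+f) posterior.
So s = 44 − 24 = 20 and f = 24 − 14 = 10.

20 correct bits and 10 errors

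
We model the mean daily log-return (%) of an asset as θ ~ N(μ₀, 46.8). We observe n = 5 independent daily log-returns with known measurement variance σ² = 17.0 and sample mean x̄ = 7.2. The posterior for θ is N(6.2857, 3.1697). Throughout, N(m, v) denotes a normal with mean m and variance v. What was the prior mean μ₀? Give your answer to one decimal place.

μ₀ = -6.3

The posterior mean is a precision-weighted average: μ_n = (τ₀μ₀ + τ_data·x̄)/(τ₀+τ_data), with τ₀=1/σ₀² and τ_data=n/σ².
Here τ₀ = 1/46.8 = 0.021368 and τ_data = 5/17.0 = 0.294118, so τ_n = 0.315486.
Rearranging for μ₀: μ₀ = (μ_n·τ_n − τ_data·x̄)/τ₀ = (6.2857·0.315486 − 0.294118·7.2) / 0.021368 = -0.134599/0.021368 ≈ -6.3.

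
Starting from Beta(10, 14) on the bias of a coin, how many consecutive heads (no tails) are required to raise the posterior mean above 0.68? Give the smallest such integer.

k = 20

After k heads and 0 tails the posterior is Beta(10+k, 14), with mean (10+k)/(10+14+k).
Set (10+k)/(24+k) > 0.68 and solve: k > (0.68·24 − 10)/(1 − 0.68) = 19.750.
The smallest integer exceeding 19.750 is 20, and checking k=20: (30)/(44) = 0.6818 > 0.68.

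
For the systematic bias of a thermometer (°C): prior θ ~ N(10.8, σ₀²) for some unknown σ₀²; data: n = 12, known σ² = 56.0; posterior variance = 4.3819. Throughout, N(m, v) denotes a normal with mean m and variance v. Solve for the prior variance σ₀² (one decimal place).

σ₀² = 71.8

Posterior precision equals prior precision plus data precision: 1/σ_n² = 1/σ₀² + n/σ².
So 1/σ₀² = 1/4.3819 − 12/56.0 = 0.228212 − 0.214286 = 0.013926.
Hence σ₀² = 1/0.013926 ≈ 71.8.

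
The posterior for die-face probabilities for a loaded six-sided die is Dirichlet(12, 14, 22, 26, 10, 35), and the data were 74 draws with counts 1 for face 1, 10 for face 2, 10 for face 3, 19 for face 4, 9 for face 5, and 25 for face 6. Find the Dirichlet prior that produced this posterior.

Dirichlet(11, 4, 12, 7, 1, 10)

For a Dirichlet(α) prior with multinomial counts c, the posterior is Dirichlet(α + c) componentwise.
Subtract each count from the matching posterior parameter: 12−1=11, 14−10=4, 22−10=12, 26−19=7, 10−9=1, 35−25=10.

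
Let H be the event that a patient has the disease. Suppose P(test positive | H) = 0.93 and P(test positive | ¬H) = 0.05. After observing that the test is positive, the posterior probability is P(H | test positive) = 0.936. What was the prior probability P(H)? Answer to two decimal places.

P(H) = 0.44

In odds form, posterior odds = prior odds × likelihood ratio, so prior odds = posterior odds ÷ LR.
Posterior odds = 0.936/(1−0.936) = 14.6250. LR = 0.93/0.05 = 18.6000.
Prior odds = 14.6250/18.6000 = 0.7863, so P(H) = 0.7863/(1+0.7863) ≈ 0.44.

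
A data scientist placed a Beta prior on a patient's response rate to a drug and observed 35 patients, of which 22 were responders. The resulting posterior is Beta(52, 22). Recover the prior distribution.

A Beta(α, β) prior with s successes and f failures in binomial data gives a Beta(α+s, β+f) posterior.
So α = 52 − 22 = 30 and β = 22 − 13 = 9.

Beta(30, 9)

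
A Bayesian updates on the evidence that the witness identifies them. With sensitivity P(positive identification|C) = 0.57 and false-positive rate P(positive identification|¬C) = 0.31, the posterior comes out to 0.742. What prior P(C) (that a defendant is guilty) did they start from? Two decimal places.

In odds form, posterior odds = prior odds × likelihood ratio, so prior odds = posterior odds ÷ LR.
Posterior odds = 0.742/(1−0.742) = 2.8760. LR = 0.57/0.31 = 1.8387.
Prior odds = 2.8760/1.8387 = 1.5641, so P(C) = 1.5641/(1+1.5641) ≈ 0.61.

P(C) = 0.61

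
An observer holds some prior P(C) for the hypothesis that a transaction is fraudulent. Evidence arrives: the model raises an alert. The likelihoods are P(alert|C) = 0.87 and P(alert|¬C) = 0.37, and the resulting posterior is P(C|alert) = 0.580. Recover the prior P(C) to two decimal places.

P(C) = 0.37

Bayes' rule in odds form gives O(C|E) = O(C)·[P(E|C)/P(E|¬C)], hence O(C) = O(C|E)/LR.
Posterior odds = 0.580/(1−0.580) = 1.3810. LR = 0.87/0.37 = 2.3514.
Prior odds = 1.3810/2.3514 = 0.5873, so P(C) = 0.5873/(1+0.5873) ≈ 0.37.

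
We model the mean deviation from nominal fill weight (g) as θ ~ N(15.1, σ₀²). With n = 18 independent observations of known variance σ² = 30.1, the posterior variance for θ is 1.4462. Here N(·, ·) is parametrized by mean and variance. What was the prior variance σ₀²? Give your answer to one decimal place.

σ₀² = 10.7

Posterior precision equals prior precision plus data precision: 1/σ_n² = 1/σ₀² + n/σ².
So 1/σ₀² = 1/1.4462 − 18/30.1 = 0.691467 − 0.598007 = 0.093460.
Hence σ₀² = 1/0.093460 ≈ 10.7.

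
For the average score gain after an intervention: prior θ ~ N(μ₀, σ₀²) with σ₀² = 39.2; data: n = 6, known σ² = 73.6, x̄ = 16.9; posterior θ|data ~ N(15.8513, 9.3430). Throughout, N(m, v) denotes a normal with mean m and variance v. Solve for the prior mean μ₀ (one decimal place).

μ₀ = 12.5

With known observation variance, the Normal–Normal posterior has precision τ_n = τ₀ + n/σ² and mean μ_n = (τ₀μ₀ + (n/σ²)x̄)/τ_n.
Here τ₀ = 1/39.2 = 0.025510 and τ_data = 6/73.6 = 0.081522, so τ_n = 0.107032.
Rearranging for μ₀: μ₀ = (μ_n·τ_n − τ_data·x̄)/τ₀ = (15.8513·0.107032 − 0.081522·16.9) / 0.025510 = 0.318875/0.025510 ≈ 12.5.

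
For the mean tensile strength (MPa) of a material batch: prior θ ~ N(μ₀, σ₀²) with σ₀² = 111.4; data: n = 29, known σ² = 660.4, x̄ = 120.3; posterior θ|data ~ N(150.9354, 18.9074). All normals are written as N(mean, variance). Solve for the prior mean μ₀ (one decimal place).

μ₀ = 300.8

With known observation variance, the Normal–Normal posterior has precision τ_n = τ₀ + n/σ² and mean μ_n = (τ₀μ₀ + (n/σ²)x̄)/τ_n.
Here τ₀ = 1/111.4 = 0.008977 and τ_data = 29/660.4 = 0.043913, so τ_n = 0.052890.
Rearranging for μ₀: μ₀ = (μ_n·τ_n − τ_data·x̄)/τ₀ = (150.9354·0.052890 − 0.043913·120.3) / 0.008977 = 2.700239/0.008977 ≈ 300.8.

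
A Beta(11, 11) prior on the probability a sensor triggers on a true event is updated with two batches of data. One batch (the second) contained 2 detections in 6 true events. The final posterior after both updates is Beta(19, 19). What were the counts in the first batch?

6 detections and 4 misses

Sequential conjugate updates are equivalent to a single update on the pooled data, so total successes = posterior α − prior α and total failures = posterior β − prior β.
Total across both batches: 19−11=8 detections, 19−11=8 misses.
Subtract the second batch: 8−2=6 detections and 8−4=4 misses.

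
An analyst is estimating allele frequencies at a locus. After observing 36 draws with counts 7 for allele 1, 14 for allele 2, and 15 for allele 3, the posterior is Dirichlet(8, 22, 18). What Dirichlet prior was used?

Dirichlet(1, 8, 3)

For a Dirichlet(α) prior with multinomial counts c, the posterior is Dirichlet(α + c) componentwise.
Subtract each count from the matching posterior parameter: 8−7=1, 22−14=8, 18−15=3.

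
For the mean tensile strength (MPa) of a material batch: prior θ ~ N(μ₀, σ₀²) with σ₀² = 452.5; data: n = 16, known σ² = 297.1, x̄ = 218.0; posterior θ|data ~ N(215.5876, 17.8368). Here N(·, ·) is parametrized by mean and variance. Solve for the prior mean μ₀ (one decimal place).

μ₀ = 156.8

With known observation variance, the Normal–Normal posterior has precision τ_n = τ₀ + n/σ² and mean μ_n = (τ₀μ₀ + (n/σ²)x̄)/τ_n.
Here τ₀ = 1/452.5 = 0.002210 and τ_data = 16/297.1 = 0.053854, so τ_n = 0.056064.
Rearranging for μ₀: μ₀ = (μ_n·τ_n − τ_data·x̄)/τ₀ = (215.5876·0.056064 − 0.053854·218.0) / 0.002210 = 0.346531/0.002210 ≈ 156.8.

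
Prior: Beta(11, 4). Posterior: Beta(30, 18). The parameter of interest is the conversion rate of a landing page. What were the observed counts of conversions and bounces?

Beta is conjugate to the binomial likelihood: posterior = Beta(α+s, β+f).
Match parameters: s=30−11=19, f=18−4=14.

19 conversions and 14 bounces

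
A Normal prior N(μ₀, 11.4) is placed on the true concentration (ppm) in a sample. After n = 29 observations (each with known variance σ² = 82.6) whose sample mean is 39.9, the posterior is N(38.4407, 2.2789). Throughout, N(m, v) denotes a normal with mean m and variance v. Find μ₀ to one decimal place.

With known observation variance, the Normal–Normal posterior has precision τ_n = τ₀ + n/σ² and mean μ_n = (τ₀μ₀ + (n/σ²)x̄)/τ_n.
Here τ₀ = 1/11.4 = 0.087719 and τ_data = 29/82.6 = 0.351090, so τ_n = 0.438809.
Rearranging for μ₀: μ₀ = (μ_n·τ_n − τ_data·x̄)/τ₀ = (38.4407·0.438809 − 0.351090·39.9) / 0.087719 = 2.859634/0.087719 ≈ 32.6.

μ₀ = 32.6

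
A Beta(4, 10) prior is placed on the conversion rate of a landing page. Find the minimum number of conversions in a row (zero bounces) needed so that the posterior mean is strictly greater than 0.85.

After k conversions and 0 bounces the posterior is Beta(4+k, 10), with mean (4+k)/(4+10+k).
Set (4+k)/(14+k) > 0.85 and solve: k > (0.85·14 − 4)/(1 − 0.85) = 52.667.
The smallest integer exceeding 52.667 is 53, and checking k=53: (57)/(67) = 0.8507 > 0.85.

k = 53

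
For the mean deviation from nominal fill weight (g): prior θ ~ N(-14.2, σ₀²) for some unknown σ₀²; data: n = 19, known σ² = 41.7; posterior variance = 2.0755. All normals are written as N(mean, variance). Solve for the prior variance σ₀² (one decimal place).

σ₀² = 38.2

For the Normal–Normal model with known σ², precisions add: τ_n = τ₀ + n/σ².
So 1/σ₀² = 1/2.0755 − 19/41.7 = 0.481812 − 0.455635 = 0.026177.
Hence σ₀² = 1/0.026177 ≈ 38.2.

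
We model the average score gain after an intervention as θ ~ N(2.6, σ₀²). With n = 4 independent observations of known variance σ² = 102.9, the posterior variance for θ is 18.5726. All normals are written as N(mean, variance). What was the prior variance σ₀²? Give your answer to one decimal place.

σ₀² = 66.8

For the Normal–Normal model with known σ², precisions add: τ_n = τ₀ + n/σ².
So 1/σ₀² = 1/18.5726 − 4/102.9 = 0.053843 − 0.038873 = 0.014970.
Hence σ₀² = 1/0.014970 ≈ 66.8.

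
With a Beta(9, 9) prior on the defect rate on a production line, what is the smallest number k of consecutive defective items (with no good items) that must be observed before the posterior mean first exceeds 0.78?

After k defective items and 0 good items the posterior is Beta(9+k, 9), with mean (9+k)/(9+9+k).
Set (9+k)/(18+k) > 0.78 and solve: k > (0.78·18 − 9)/(1 − 0.78) = 22.909.
The smallest integer exceeding 22.909 is 23, and checking k=23: (32)/(41) = 0.7805 > 0.78.

k = 23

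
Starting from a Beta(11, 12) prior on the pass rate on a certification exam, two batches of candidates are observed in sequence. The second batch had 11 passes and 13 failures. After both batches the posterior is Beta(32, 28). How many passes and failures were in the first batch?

10 passes and 3 failures

Sequential conjugate updates are equivalent to a single update on the pooled data, so total successes = posterior α − prior α and total failures = posterior β − prior β.
Total across both batches: 32−11=21 passes, 28−12=16 failures.
Subtract the second batch: 21−11=10 passes and 16−13=3 failures.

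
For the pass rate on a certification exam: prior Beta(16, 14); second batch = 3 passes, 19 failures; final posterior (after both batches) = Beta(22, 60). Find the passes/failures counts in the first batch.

3 passes and 27 failures

Sequential conjugate updates are equivalent to a single update on the pooled data, so total successes = posterior α − prior α and total failures = posterior β − prior β.
Total across both batches: 22−16=6 passes, 60−14=46 failures.
Subtract the second batch: 6−3=3 passes and 46−19=27 failures.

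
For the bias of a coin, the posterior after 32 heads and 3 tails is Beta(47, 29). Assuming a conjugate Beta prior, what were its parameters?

Under Beta–binomial conjugacy the posterior parameters are (α+s, β+f).
Subtract the data counts: 47−32=15, 29−3=26.

Beta(15, 26)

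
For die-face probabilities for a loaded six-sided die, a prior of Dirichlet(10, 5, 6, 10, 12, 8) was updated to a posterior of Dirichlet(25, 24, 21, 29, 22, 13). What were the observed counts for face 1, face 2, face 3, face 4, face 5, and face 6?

For a Dirichlet(α) prior with multinomial counts c, the posterior is Dirichlet(α + c) componentwise.
Counts are posterior − prior componentwise: 25−10=15, 24−5=19, 21−6=15, 29−10=19, 22−12=10, 13−8=5.

counts (15, 19, 15, 19, 10, 5)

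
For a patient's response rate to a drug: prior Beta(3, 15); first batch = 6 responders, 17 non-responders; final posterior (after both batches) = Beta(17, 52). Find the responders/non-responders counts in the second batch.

8 responders and 20 non-responders

Because Beta–binomial updating is additive in the counts, the combined data contributed (α_post−α_prior, β_post−β_prior) successes and failures.
Total across both batches: 17−3=14 responders, 52−15=37 non-responders.
Subtract the first batch: 14−6=8 responders and 37−17=20 non-responders.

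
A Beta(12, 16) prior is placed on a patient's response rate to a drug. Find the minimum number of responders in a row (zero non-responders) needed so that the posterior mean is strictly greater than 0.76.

k = 39

After k responders and 0 non-responders the posterior is Beta(12+k, 16), with mean (12+k)/(12+16+k).
Set (12+k)/(28+k) > 0.76 and solve: k > (0.76·28 − 12)/(1 − 0.76) = 38.667.
The smallest integer exceeding 38.667 is 39.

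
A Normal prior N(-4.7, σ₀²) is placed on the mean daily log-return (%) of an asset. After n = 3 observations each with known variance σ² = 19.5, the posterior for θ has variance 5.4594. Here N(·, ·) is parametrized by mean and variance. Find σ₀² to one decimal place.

For the Normal–Normal model with known σ², precisions add: τ_n = τ₀ + n/σ².
So 1/σ₀² = 1/5.4594 − 3/19.5 = 0.183170 − 0.153846 = 0.029324.
Hence σ₀² = 1/0.029324 ≈ 34.1.

σ₀² = 34.1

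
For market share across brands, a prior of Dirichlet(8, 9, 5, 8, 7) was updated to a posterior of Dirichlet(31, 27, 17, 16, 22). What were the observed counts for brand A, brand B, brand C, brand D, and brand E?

counts (23, 18, 12, 8, 15)

For a Dirichlet(α) prior with multinomial counts c, the posterior is Dirichlet(α + c) componentwise.
Counts are posterior − prior componentwise: 31−8=23, 27−9=18, 17−5=12, 16−8=8, 22−7=15.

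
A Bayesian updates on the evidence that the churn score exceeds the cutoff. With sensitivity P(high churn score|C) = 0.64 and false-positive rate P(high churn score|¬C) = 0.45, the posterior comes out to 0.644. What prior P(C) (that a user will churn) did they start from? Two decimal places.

Bayes' rule in odds form gives O(C|E) = O(C)·[P(E|C)/P(E|¬C)], hence O(C) = O(C|E)/LR.
Posterior odds = 0.644/(1−0.644) = 1.8090. LR = 0.64/0.45 = 1.4222.
Prior odds = 1.8090/1.4222 = 1.2720, so P(C) = 1.2720/(1+1.2720) ≈ 0.56.

P(C) = 0.56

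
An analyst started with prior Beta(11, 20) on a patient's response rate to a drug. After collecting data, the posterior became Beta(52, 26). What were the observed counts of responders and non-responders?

41 responders and 6 non-responders

Under Beta–binomial conjugacy the posterior parameters are (a+s, b+f).
So s = 52 − 11 = 41 and f = 26 − 20 = 6.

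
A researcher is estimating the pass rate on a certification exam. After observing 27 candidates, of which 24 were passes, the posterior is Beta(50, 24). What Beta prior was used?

Beta(26, 21)

A Beta(α, β) prior with s successes and f failures in binomial data gives a Beta(α+s, β+f) posterior.
Subtract the data counts: 50−24=26, 24−3=21.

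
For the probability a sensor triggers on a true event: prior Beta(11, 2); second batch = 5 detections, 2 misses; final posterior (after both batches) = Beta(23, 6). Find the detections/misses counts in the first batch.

Sequential conjugate updates are equivalent to a single update on the pooled data, so total successes = posterior α − prior α and total failures = posterior β − prior β.
Total across both batches: 23−11=12 detections, 6−2=4 misses.
Subtract the second batch: 12−5=7 detections and 4−2=2 misses.

7 detections and 2 misses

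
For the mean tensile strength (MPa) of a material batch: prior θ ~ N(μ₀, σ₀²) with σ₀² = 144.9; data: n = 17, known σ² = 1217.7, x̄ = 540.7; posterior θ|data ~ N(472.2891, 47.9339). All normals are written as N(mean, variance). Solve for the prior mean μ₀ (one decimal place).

The posterior mean is a precision-weighted average: μ_n = (τ₀μ₀ + τ_data·x̄)/(τ₀+τ_data), with τ₀=1/σ₀² and τ_data=n/σ².
Here τ₀ = 1/144.9 = 0.006901 and τ_data = 17/1217.7 = 0.013961, so τ_n = 0.020862.
Rearranging for μ₀: μ₀ = (μ_n·τ_n − τ_data·x̄)/τ₀ = (472.2891·0.020862 − 0.013961·540.7) / 0.006901 = 2.304183/0.006901 ≈ 333.9.

μ₀ = 333.9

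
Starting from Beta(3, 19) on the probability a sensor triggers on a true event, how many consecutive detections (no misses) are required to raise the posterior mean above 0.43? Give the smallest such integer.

After k detections and 0 misses the posterior is Beta(3+k, 19), with mean (3+k)/(3+19+k).
Set (3+k)/(22+k) > 0.43 and solve: k > (0.43·22 − 3)/(1 − 0.43) = 11.333.
The smallest integer exceeding 11.333 is 12.

k = 12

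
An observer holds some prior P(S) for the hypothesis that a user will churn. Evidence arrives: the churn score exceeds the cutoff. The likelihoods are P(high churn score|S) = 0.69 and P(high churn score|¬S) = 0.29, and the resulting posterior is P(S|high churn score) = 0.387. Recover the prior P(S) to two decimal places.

P(S) = 0.21

Bayes' rule in odds form gives O(S|E) = O(S)·[P(E|S)/P(E|¬S)], hence O(S) = O(S|E)/LR.
Posterior odds = 0.387/(1−0.387) = 0.6313. LR = 0.69/0.29 = 2.3793.
Prior odds = 0.6313/2.3793 = 0.2653, so P(S) = 0.2653/(1+0.2653) ≈ 0.21.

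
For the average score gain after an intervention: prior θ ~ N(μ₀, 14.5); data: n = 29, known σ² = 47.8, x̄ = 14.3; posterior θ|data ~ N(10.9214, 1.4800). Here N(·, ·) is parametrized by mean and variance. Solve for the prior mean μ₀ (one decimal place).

μ₀ = -18.8

The posterior mean is a precision-weighted average: μ_n = (τ₀μ₀ + τ_data·x̄)/(τ₀+τ_data), with τ₀=1/σ₀² and τ_data=n/σ².
Here τ₀ = 1/14.5 = 0.068966 and τ_data = 29/47.8 = 0.606695, so τ_n = 0.675661.
Rearranging for μ₀: μ₀ = (μ_n·τ_n − τ_data·x̄)/τ₀ = (10.9214·0.675661 − 0.606695·14.3) / 0.068966 = -1.296574/0.068966 ≈ -18.8.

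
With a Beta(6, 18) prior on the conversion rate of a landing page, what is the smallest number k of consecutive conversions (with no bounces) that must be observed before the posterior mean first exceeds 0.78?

After k conversions and 0 bounces the posterior is Beta(6+k, 18), with mean (6+k)/(6+18+k).
Set (6+k)/(24+k) > 0.78 and solve: k > (0.78·24 − 6)/(1 − 0.78) = 57.818.
The smallest integer exceeding 57.818 is 58.

k = 58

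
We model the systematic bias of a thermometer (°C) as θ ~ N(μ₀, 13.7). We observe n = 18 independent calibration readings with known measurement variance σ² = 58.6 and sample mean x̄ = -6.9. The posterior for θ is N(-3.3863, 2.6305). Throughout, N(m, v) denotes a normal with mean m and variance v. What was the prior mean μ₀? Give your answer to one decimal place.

With known observation variance, the Normal–Normal posterior has precision τ_n = τ₀ + n/σ² and mean μ_n = (τ₀μ₀ + (n/σ²)x̄)/τ_n.
Here τ₀ = 1/13.7 = 0.072993 and τ_data = 18/58.6 = 0.307167, so τ_n = 0.380160.
Rearranging for μ₀: μ₀ = (μ_n·τ_n − τ_data·x̄)/τ₀ = (-3.3863·0.380160 − 0.307167·-6.9) / 0.072993 = 0.832116/0.072993 ≈ 11.4.

μ₀ = 11.4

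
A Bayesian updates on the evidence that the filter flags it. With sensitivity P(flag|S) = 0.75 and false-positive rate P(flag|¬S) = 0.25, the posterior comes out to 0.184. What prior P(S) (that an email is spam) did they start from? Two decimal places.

P(S) = 0.07

In odds form, posterior odds = prior odds × likelihood ratio, so prior odds = posterior odds ÷ LR.
Posterior odds = 0.184/(1−0.184) = 0.2255. LR = 0.75/0.25 = 3.0000.
Prior odds = 0.2255/3.0000 = 0.0752, so P(S) = 0.0752/(1+0.0752) ≈ 0.07.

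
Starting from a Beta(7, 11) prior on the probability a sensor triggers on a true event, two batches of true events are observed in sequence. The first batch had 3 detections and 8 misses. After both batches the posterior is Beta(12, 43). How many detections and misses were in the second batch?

2 detections and 24 misses

Sequential conjugate updates are equivalent to a single update on the pooled data, so total successes = posterior α − prior α and total failures = posterior β − prior β.
Total across both batches: 12−7=5 detections, 43−11=32 misses.
Subtract the first batch: 5−3=2 detections and 32−8=24 misses.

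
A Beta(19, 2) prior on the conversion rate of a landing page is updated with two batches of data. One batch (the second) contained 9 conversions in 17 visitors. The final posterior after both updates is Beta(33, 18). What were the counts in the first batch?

Sequential conjugate updates are equivalent to a single update on the pooled data, so total successes = posterior α − prior α and total failures = posterior β − prior β.
Total across both batches: 33−19=14 conversions, 18−2=16 bounces.
Subtract the second batch: 14−9=5 conversions and 16−8=8 bounces.

5 conversions and 8 bounces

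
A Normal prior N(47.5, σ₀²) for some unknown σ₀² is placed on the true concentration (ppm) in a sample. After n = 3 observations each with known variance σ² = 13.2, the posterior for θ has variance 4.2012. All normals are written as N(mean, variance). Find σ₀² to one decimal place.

Posterior precision equals prior precision plus data precision: 1/σ_n² = 1/σ₀² + n/σ².
So 1/σ₀² = 1/4.2012 − 3/13.2 = 0.238027 − 0.227273 = 0.010754.
Hence σ₀² = 1/0.010754 ≈ 93.0.

σ₀² = 93.0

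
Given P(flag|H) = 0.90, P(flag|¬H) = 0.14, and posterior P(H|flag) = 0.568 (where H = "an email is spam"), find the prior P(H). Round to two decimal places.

P(H) = 0.17

Bayes' rule in odds form gives O(H|E) = O(H)·[P(E|H)/P(E|¬H)], hence O(H) = O(H|E)/LR.
Posterior odds = 0.568/(1−0.568) = 1.3148. LR = 0.90/0.14 = 6.4286.
Prior odds = 1.3148/6.4286 = 0.2045, so P(H) = 0.2045/(1+0.2045) ≈ 0.17.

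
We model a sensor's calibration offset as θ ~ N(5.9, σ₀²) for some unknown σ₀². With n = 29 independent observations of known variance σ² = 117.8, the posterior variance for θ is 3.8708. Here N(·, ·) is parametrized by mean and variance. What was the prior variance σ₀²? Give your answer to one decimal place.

Posterior precision equals prior precision plus data precision: 1/σ_n² = 1/σ₀² + n/σ².
So 1/σ₀² = 1/3.8708 − 29/117.8 = 0.258345 − 0.246180 = 0.012165.
Hence σ₀² = 1/0.012165 ≈ 82.2.

σ₀² = 82.2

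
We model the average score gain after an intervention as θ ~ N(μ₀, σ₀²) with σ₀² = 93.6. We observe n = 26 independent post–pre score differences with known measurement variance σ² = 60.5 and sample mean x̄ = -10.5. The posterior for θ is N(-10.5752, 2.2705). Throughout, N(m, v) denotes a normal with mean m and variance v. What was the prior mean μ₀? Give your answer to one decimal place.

With known observation variance, the Normal–Normal posterior has precision τ_n = τ₀ + n/σ² and mean μ_n = (τ₀μ₀ + (n/σ²)x̄)/τ_n.
Here τ₀ = 1/93.6 = 0.010684 and τ_data = 26/60.5 = 0.429752, so τ_n = 0.440436.
Rearranging for μ₀: μ₀ = (μ_n·τ_n − τ_data·x̄)/τ₀ = (-10.5752·0.440436 − 0.429752·-10.5) / 0.010684 = -0.145303/0.010684 ≈ -13.6.

μ₀ = -13.6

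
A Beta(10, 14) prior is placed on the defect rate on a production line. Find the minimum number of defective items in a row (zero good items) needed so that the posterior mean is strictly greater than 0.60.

After k defective items and 0 good items the posterior is Beta(10+k, 14), with mean (10+k)/(10+14+k).
Set (10+k)/(24+k) > 0.60 and solve: k > (0.60·24 − 10)/(1 − 0.60) = 11.000.
The smallest integer exceeding 11.000 is 12, and checking k=12: (22)/(36) = 0.6111 > 0.60.

k = 12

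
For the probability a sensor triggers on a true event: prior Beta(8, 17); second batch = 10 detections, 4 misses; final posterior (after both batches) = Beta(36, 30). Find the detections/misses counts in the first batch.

18 detections and 9 misses

Sequential conjugate updates are equivalent to a single update on the pooled data, so total successes = posterior α − prior α and total failures = posterior β − prior β.
Total across both batches: 36−8=28 detections, 30−17=13 misses.
Subtract the second batch: 28−10=18 detections and 13−4=9 misses.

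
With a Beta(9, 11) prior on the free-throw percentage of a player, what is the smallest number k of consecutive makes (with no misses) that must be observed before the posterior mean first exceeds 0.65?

After k makes and 0 misses the posterior is Beta(9+k, 11), with mean (9+k)/(9+11+k).
Set (9+k)/(20+k) > 0.65 and solve: k > (0.65·20 − 9)/(1 − 0.65) = 11.429.
The smallest integer exceeding 11.429 is 12, and checking k=12: (21)/(32) = 0.6562 > 0.65.

k = 12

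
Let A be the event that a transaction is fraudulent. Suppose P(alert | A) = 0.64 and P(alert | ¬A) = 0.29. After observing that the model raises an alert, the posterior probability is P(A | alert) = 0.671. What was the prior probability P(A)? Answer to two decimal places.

P(A) = 0.48

Bayes' rule in odds form gives O(A|E) = O(A)·[P(E|A)/P(E|¬A)], hence O(A) = O(A|E)/LR.
Posterior odds = 0.671/(1−0.671) = 2.0395. LR = 0.64/0.29 = 2.2069.
Prior odds = 2.0395/2.2069 = 0.9241, so P(A) = 0.9241/(1+0.9241) ≈ 0.48.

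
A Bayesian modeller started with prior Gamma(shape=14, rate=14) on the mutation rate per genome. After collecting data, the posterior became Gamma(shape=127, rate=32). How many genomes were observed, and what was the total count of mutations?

A Gamma(α, β) prior (rate parametrization) on a Poisson rate with n observations summing to S gives posterior Gamma(α+S, β+n).
Matching: Σxᵢ = 127 − 14 = 113 and n = 32 − 14 = 18.

n = 18 genomes with total 113 mutations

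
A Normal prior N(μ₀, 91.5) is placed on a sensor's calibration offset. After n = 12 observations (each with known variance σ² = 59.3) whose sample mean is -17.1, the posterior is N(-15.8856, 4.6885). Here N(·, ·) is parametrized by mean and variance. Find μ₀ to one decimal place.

The posterior mean is a precision-weighted average: μ_n = (τ₀μ₀ + τ_data·x̄)/(τ₀+τ_data), with τ₀=1/σ₀² and τ_data=n/σ².
Here τ₀ = 1/91.5 = 0.010929 and τ_data = 12/59.3 = 0.202361, so τ_n = 0.213290.
Rearranging for μ₀: μ₀ = (μ_n·τ_n − τ_data·x̄)/τ₀ = (-15.8856·0.213290 − 0.202361·-17.1) / 0.010929 = 0.072133/0.010929 ≈ 6.6.

μ₀ = 6.6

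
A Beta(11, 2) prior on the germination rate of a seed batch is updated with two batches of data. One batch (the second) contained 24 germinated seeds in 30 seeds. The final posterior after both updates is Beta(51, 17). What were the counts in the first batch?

16 germinated seeds and 9 non-germinating seeds

Sequential conjugate updates are equivalent to a single update on the pooled data, so total successes = posterior α − prior α and total failures = posterior β − prior β.
Total across both batches: 51−11=40 germinated seeds, 17−2=15 non-germinating seeds.
Subtract the second batch: 40−24=16 germinated seeds and 15−6=9 non-germinating seeds.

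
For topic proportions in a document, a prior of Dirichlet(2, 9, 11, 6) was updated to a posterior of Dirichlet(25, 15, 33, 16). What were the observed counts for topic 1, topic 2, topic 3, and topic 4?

For a Dirichlet(α) prior with multinomial counts c, the posterior is Dirichlet(α + c) componentwise.
Counts are posterior − prior componentwise: 25−2=23, 15−9=6, 33−11=22, 16−6=10.

counts (23, 6, 22, 10)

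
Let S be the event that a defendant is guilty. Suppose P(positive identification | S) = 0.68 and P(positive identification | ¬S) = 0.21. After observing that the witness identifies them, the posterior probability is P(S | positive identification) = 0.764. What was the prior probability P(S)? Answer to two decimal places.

Bayes' rule in odds form gives O(S|E) = O(S)·[P(E|S)/P(E|¬S)], hence O(S) = O(S|E)/LR.
Posterior odds = 0.764/(1−0.764) = 3.2373. LR = 0.68/0.21 = 3.2381.
Prior odds = 3.2373/3.2381 = 0.9998, so P(S) = 0.9998/(1+0.9998) ≈ 0.50.

P(S) = 0.50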